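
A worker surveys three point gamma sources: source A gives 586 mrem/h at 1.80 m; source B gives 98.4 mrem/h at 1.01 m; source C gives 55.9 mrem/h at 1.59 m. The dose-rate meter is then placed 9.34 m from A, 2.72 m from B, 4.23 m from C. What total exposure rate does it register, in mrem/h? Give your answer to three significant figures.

Each source contributes Iᵢ·(dᵢ/rᵢ)²; contributions add.
A: 586 × (1.80/9.34)² = 21.76 mrem/h
B: 98.4 × (1.01/2.72)² = 13.57 mrem/h
C: 55.9 × (1.59/4.23)² = 7.898 mrem/h
Total = 21.76 + 13.57 + 7.898 = 43.23 mrem/h.

43.2 mrem/h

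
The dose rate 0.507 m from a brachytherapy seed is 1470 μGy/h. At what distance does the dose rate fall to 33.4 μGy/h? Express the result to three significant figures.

3.36 m

Applying the 1/r² law, d₂ = d₁·√(I₁/I₂).
I₁/I₂ = 1470/33.4 = 44.01, so d₂ = 0.507 × √44.01 = 3.363 m.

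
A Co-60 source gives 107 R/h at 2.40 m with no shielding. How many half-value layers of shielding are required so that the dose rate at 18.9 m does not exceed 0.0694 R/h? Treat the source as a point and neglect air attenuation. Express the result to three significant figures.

At 18.9 m, distance alone gives 107 × (2.40/18.9)² = 107 × 0.01612 = 1.725 R/h.
Further attenuation needed: 1.725/0.0694 = 24.86.
n = log₂(24.86) = 4.636 half-value layers.

4.64 half-value layers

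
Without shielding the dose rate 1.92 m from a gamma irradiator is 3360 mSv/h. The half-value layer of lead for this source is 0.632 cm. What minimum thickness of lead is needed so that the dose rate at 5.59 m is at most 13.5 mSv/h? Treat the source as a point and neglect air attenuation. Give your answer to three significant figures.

3.08 cm

At 5.59 m, distance alone gives (1.92/5.59)² = 0.1180, so 3360 × 0.1180 = 396.5 mSv/h.
Further attenuation needed: 396.5/13.5 = 29.37.
n = log₂(29.37) = 4.876 half-value layers.
Thickness = 4.876 × 0.632 cm = 3.082 cm.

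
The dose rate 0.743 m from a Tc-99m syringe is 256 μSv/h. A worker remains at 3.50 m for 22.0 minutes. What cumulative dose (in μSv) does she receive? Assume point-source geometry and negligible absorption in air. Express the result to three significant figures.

4.23 μSv

Since intensity falls as 1/r², rate at 3.50 m:
256 × (0.743/3.50)² = 256 × 0.04507 = 11.54 μSv/h.
Dose = rate × time = 11.54 μSv/h × 0.3667 h = 4.232 μSv.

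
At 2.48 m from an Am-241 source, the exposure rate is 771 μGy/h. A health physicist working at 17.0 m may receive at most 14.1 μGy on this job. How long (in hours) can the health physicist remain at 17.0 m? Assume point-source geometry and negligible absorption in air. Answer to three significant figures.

Since intensity falls as 1/r², rate at 17.0 m:
771 × (2.48/17.0)² = 771 × 0.02128 = 16.41 μGy/h.
Stay time = 14.1 μGy ÷ 16.41 μGy/h = 0.8592 h.

0.859 h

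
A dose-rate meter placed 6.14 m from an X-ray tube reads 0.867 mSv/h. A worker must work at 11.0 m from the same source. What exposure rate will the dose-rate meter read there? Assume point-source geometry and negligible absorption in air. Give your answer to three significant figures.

Applying the 1/r² law, scaling from 6.14 m to 11.0 m:
(6.14/11.0)² = 0.3116, so 0.867 × 0.3116 = 0.2702 mSv/h.

0.270 mSv/h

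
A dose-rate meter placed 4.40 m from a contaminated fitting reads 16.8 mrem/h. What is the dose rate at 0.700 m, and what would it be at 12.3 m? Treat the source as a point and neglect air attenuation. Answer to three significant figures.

664 mrem/h; 2.15 mrem/h

Applying the 1/r² law,
At 0.700 m: (4.40/0.700)² = 39.51, so 16.8 × 39.51 = 663.8 mrem/h
At 12.3 m: (0.700/12.3)² = 0.003239, so 663.8 × 0.003239 = 2.150 mrem/h.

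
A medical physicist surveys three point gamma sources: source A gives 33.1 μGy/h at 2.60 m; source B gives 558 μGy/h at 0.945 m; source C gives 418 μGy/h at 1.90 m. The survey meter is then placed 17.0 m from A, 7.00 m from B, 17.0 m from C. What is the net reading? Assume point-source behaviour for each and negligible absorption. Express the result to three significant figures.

16.2 μGy/h

By superposition, sum each source's inverse-square contribution:
A: 33.1 × (2.60/17.0)² = 0.7742 μGy/h
B: 558 × (0.945/7.00)² = 10.17 μGy/h
C: 418 × (1.90/17.0)² = 5.221 μGy/h
Total = 0.7742 + 10.17 + 5.221 = 16.17 μGy/h.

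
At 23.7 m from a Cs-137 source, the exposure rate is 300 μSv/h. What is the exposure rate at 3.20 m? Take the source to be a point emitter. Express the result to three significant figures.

16500 μSv/h

Applying the 1/r² law, the rate at 3.20 m is
300 × (23.7/3.20)² = 300 × 54.85 = 16460 μSv/h.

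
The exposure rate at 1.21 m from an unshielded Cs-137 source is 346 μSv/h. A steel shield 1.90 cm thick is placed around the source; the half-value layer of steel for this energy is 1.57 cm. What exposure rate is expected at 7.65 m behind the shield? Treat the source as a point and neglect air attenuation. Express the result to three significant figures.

Distance alone: 346 × (1.21/7.65)² = 346 × 0.02502 = 8.657 μSv/h.
Shield: 1.90/1.57 = 1.210 half-value layers → attenuation 2^(−1.210) = 0.4323.
Combined: 8.657 × 0.4323 = 3.742 μSv/h.

3.74 μSv/h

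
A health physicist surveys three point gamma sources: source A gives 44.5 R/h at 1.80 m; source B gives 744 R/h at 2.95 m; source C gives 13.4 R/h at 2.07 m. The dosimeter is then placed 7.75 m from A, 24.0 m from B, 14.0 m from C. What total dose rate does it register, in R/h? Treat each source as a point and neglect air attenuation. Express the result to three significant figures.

Each source contributes Iᵢ·(dᵢ/rᵢ)²; contributions add.
A: 44.5 × (1.80/7.75)² = 2.400 R/h
B: 744 × (2.95/24.0)² = 11.24 R/h
C: 13.4 × (2.07/14.0)² = 0.2929 R/h
Total = 2.400 + 11.24 + 0.2929 = 13.93 R/h.

13.9 R/h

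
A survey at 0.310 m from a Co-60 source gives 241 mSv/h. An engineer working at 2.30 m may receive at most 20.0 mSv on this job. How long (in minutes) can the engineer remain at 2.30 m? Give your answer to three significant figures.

Intensity scales as (d₁/d₂)², so rate at 2.30 m:
(0.310/2.30)² = 0.01817, so 241 × 0.01817 = 4.379 mSv/h.
Stay time = 20.0 mSv ÷ 4.379 mSv/h = 4.567 h = 274.0 min.

274 min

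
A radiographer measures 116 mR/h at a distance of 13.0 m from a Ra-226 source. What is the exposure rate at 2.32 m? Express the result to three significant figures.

By the inverse-square law, the rate at 2.32 m is
116 × (13.0/2.32)² = 116 × 31.40 = 3642 mR/h.

3640 mR/h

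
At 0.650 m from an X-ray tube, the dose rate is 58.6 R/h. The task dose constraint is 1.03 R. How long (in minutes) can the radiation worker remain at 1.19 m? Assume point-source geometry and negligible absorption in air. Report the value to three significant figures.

Since intensity falls as 1/r², rate at 1.19 m:
58.6 × (0.650/1.19)² = 58.6 × 0.2984 = 17.49 R/h.
Stay time = 1.03 R ÷ 17.49 R/h = 0.05889 h = 3.533 min.

3.53 min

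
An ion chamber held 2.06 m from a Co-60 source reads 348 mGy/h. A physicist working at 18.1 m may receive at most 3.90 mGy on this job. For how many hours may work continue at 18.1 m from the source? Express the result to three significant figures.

By the inverse-square law, rate at 18.1 m:
348 × (2.06/18.1)² = 348 × 0.01295 = 4.507 mGy/h.
Stay time = 3.90 mGy ÷ 4.507 mGy/h = 0.8653 h.

0.865 h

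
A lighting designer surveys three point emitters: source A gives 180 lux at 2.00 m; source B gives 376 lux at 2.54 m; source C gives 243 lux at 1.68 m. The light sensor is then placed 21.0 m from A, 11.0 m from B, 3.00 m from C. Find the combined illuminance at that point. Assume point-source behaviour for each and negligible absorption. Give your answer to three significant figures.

By superposition, sum each source's inverse-square contribution:
A: 180 × (2.00/21.0)² = 1.633 lux
B: 376 × (2.54/11.0)² = 20.05 lux
C: 243 × (1.68/3.00)² = 76.20 lux
Total = 1.633 + 20.05 + 76.20 = 97.88 lux.

97.9 lux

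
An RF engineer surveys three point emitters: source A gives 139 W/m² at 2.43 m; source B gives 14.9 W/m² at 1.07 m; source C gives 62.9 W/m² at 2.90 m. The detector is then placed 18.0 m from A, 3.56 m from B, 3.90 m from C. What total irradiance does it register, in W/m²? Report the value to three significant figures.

38.7 W/m²

Each source contributes Iᵢ·(dᵢ/rᵢ)²; contributions add.
A: 139 × (2.43/18.0)² = 2.533 W/m²
B: 14.9 × (1.07/3.56)² = 1.346 W/m²
C: 62.9 × (2.90/3.90)² = 34.78 W/m²
Total = 2.533 + 1.346 + 34.78 = 38.66 W/m².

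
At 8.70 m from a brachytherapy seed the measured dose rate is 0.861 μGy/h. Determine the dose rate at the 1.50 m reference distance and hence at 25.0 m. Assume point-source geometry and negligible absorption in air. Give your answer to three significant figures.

Intensity scales as (d₁/d₂)², so
At 1.50 m: 0.861 × (8.70/1.50)² = 0.861 × 33.64 = 28.96 μGy/h
At 25.0 m: 28.96 × (1.50/25.0)² = 28.96 × 0.003600 = 0.1043 μGy/h.

29.0 μGy/h; 0.104 μGy/h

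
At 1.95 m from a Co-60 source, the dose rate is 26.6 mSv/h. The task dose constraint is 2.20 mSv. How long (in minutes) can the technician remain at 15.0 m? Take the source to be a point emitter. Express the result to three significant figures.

294 min

By the inverse-square law, rate at 15.0 m:
(1.95/15.0)² = 0.01690, so 26.6 × 0.01690 = 0.4495 mSv/h.
Stay time = 2.20 mSv ÷ 0.4495 mSv/h = 4.894 h = 293.6 min.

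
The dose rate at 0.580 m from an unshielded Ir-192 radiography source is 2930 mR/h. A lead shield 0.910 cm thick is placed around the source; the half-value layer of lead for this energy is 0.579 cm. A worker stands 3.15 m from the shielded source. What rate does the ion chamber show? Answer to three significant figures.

Distance alone: (0.580/3.15)² = 0.03390, so 2930 × 0.03390 = 99.33 mR/h.
Shield: 0.910/0.579 = 1.572 half-value layers → attenuation 2^(−1.572) = 0.3363.
Combined: 99.33 × 0.3363 = 33.40 mR/h.

33.4 mR/h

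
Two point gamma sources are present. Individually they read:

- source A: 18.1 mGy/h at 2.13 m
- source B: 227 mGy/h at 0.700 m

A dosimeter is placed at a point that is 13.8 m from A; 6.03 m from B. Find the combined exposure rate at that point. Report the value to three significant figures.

By superposition, sum each source's inverse-square contribution:
A: 18.1 × (2.13/13.8)² = 0.4312 mGy/h
B: 227 × (0.700/6.03)² = 3.059 mGy/h
Total = 0.4312 + 3.059 = 3.490 mGy/h.

3.49 mGy/h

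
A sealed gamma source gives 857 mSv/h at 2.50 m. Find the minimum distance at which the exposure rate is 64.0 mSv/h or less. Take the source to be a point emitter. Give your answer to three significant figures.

Intensity scales as (d₁/d₂)², so d₂ = d₁·√(I₁/I₂).
I₁/I₂ = 857/64.0 = 13.39, so d₂ = 2.50 × √13.39 = 9.148 m.

9.15 m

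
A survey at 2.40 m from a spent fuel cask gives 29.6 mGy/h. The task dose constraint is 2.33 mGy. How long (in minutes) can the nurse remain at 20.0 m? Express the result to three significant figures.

328 min

Applying the 1/r² law, rate at 20.0 m:
(2.40/20.0)² = 0.01440, so 29.6 × 0.01440 = 0.4262 mGy/h.
Stay time = 2.33 mGy ÷ 0.4262 mGy/h = 5.467 h = 328.0 min.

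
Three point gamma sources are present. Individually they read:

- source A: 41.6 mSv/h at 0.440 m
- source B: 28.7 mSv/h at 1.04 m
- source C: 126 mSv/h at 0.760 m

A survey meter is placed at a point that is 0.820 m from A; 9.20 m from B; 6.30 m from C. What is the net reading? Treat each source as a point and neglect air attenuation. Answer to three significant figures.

14.2 mSv/h

Each source contributes Iᵢ·(dᵢ/rᵢ)²; contributions add.
A: 41.6 × (0.440/0.820)² = 11.98 mSv/h
B: 28.7 × (1.04/9.20)² = 0.3668 mSv/h
C: 126 × (0.760/6.30)² = 1.834 mSv/h
Total = 11.98 + 0.3668 + 1.834 = 14.18 mSv/h.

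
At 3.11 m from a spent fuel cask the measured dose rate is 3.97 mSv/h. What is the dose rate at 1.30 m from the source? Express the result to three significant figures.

22.7 mSv/h

By the inverse-square law, scaling from 3.11 m to 1.30 m:
(3.11/1.30)² = 5.723, so 3.97 × 5.723 = 22.72 mSv/h.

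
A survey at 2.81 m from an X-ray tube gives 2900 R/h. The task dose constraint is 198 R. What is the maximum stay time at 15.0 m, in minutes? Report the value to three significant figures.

By the inverse-square law, rate at 15.0 m:
(2.81/15.0)² = 0.03509, so 2900 × 0.03509 = 101.8 R/h.
Stay time = 198 R ÷ 101.8 R/h = 1.945 h = 116.7 min.

117 min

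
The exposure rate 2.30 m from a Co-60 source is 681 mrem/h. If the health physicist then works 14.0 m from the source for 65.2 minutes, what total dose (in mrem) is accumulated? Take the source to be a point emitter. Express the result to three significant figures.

Intensity scales as (d₁/d₂)², so rate at 14.0 m:
681 × (2.30/14.0)² = 681 × 0.02699 = 18.38 mrem/h.
Dose = rate × time = 18.38 mrem/h × 1.087 h = 19.98 mrem.

20.0 mrem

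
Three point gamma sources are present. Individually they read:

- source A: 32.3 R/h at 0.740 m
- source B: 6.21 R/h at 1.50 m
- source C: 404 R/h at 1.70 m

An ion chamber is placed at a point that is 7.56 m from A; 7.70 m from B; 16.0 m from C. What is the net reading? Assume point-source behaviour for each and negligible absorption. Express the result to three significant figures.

Each source contributes Iᵢ·(dᵢ/rᵢ)²; contributions add.
A: 32.3 × (0.740/7.56)² = 0.3095 R/h
B: 6.21 × (1.50/7.70)² = 0.2357 R/h
C: 404 × (1.70/16.0)² = 4.561 R/h
Total = 0.3095 + 0.2357 + 4.561 = 5.106 R/h.

5.11 R/h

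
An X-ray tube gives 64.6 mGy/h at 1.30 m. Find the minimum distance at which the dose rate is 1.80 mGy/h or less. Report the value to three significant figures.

Since intensity falls as 1/r², d₂ = d₁·√(I₁/I₂).
I₁/I₂ = 64.6/1.80 = 35.89, so d₂ = 1.30 × √35.89 = 7.788 m.

7.79 m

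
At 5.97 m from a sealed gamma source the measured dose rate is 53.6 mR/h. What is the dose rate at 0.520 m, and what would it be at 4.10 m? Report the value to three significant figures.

7060 mR/h; 114 mR/h

Applying the 1/r² law,
At 0.520 m: 53.6 × (5.97/0.520)² = 53.6 × 131.8 = 7064 mR/h
At 4.10 m: 7064 × (0.520/4.10)² = 7064 × 0.01609 = 113.7 mR/h.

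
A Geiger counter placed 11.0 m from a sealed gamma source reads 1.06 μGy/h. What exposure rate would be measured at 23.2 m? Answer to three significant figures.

0.238 μGy/h

Since intensity falls as 1/r², scaling from 11.0 m to 23.2 m:
1.06 × (11.0/23.2)² = 1.06 × 0.2248 = 0.2383 μGy/h.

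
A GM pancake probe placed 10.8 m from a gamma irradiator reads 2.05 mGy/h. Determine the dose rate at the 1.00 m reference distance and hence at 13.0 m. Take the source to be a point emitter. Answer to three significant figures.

By the inverse-square law,
At 1.00 m: (10.8/1.00)² = 116.6, so 2.05 × 116.6 = 239.0 mGy/h
At 13.0 m: 239.0 × (1.00/13.0)² = 239.0 × 0.005917 = 1.414 mGy/h.

239 mGy/h; 1.41 mGy/h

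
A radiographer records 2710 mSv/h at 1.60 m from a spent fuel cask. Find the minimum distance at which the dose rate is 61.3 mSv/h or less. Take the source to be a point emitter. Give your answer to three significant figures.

10.6 m

Using I₁d₁² = I₂d₂², d₂ = d₁·√(I₁/I₂).
I₁/I₂ = 2710/61.3 = 44.21, so d₂ = 1.60 × √44.21 = 10.64 m.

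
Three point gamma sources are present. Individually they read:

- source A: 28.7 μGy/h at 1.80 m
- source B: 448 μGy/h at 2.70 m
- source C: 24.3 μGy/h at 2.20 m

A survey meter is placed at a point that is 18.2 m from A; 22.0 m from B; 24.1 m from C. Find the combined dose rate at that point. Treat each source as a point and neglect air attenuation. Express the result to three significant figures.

7.23 μGy/h

Each source contributes Iᵢ·(dᵢ/rᵢ)²; contributions add.
A: 28.7 × (1.80/18.2)² = 0.2807 μGy/h
B: 448 × (2.70/22.0)² = 6.748 μGy/h
C: 24.3 × (2.20/24.1)² = 0.2025 μGy/h
Total = 0.2807 + 6.748 + 0.2025 = 7.231 μGy/h.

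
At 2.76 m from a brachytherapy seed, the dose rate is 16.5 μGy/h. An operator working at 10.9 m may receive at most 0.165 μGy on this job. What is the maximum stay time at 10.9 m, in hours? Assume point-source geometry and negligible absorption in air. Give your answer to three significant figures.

Since intensity falls as 1/r², rate at 10.9 m:
(2.76/10.9)² = 0.06412, so 16.5 × 0.06412 = 1.058 μGy/h.
Stay time = 0.165 μGy ÷ 1.058 μGy/h = 0.1560 h.

0.156 h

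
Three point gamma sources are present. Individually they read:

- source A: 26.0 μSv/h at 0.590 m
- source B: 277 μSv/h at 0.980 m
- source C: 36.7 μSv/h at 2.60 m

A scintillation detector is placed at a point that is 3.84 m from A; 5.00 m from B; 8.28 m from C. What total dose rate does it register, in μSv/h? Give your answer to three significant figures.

Each source contributes Iᵢ·(dᵢ/rᵢ)²; contributions add.
A: 26.0 × (0.590/3.84)² = 0.6138 μSv/h
B: 277 × (0.980/5.00)² = 10.64 μSv/h
C: 36.7 × (2.60/8.28)² = 3.619 μSv/h
Total = 0.6138 + 10.64 + 3.619 = 14.87 μSv/h.

14.9 μSv/h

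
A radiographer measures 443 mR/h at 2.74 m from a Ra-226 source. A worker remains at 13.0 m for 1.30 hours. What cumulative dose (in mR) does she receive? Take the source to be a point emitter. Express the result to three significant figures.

Since intensity falls as 1/r², rate at 13.0 m:
443 × (2.74/13.0)² = 443 × 0.04442 = 19.68 mR/h.
Dose = rate × time = 19.68 mR/h × 1.300 h = 25.58 mR.

25.6 mR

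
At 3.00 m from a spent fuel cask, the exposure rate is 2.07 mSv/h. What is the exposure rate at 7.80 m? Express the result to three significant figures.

Since intensity falls as 1/r², the rate at 7.80 m is
(3.00/7.80)² = 0.1479, so 2.07 × 0.1479 = 0.3062 mSv/h.

0.306 mSv/h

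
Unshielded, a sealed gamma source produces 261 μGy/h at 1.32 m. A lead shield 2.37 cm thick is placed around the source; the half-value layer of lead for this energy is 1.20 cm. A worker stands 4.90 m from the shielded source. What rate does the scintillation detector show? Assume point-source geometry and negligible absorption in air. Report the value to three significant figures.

Distance alone: (1.32/4.90)² = 0.07257, so 261 × 0.07257 = 18.94 μGy/h.
Shield: 2.37/1.20 = 1.975 half-value layers → attenuation 2^(−1.975) = 0.2544.
Combined: 18.94 × 0.2544 = 4.818 μGy/h.

4.82 μGy/h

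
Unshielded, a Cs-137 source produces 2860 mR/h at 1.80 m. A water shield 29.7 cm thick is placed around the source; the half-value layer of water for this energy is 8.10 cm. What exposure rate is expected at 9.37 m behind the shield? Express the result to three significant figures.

Distance alone: 2860 × (1.80/9.37)² = 2860 × 0.03690 = 105.5 mR/h.
Shield: 29.7/8.10 = 3.667 half-value layers → attenuation 2^(−3.667) = 0.07873.
Combined: 105.5 × 0.07873 = 8.306 mR/h.

8.31 mR/h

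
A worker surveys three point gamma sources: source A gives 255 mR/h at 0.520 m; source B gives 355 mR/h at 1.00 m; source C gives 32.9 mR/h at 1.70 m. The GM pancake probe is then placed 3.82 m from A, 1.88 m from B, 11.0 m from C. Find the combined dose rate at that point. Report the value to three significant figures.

106 mR/h

By superposition, sum each source's inverse-square contribution:
A: 255 × (0.520/3.82)² = 4.725 mR/h
B: 355 × (1.00/1.88)² = 100.4 mR/h
C: 32.9 × (1.70/11.0)² = 0.7858 mR/h
Total = 4.725 + 100.4 + 0.7858 = 105.9 mR/h.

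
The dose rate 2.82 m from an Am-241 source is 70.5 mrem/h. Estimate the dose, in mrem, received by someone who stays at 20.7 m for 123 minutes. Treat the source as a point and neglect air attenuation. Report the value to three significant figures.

Intensity scales as (d₁/d₂)², so rate at 20.7 m:
70.5 × (2.82/20.7)² = 70.5 × 0.01856 = 1.308 mrem/h.
Dose = rate × time = 1.308 mrem/h × 2.050 h = 2.681 mrem.

2.68 mrem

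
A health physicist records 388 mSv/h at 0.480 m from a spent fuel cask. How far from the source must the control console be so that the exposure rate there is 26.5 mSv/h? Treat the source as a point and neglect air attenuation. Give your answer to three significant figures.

1.84 m

Applying the 1/r² law, d₂ = d₁·√(I₁/I₂).
I₁/I₂ = 388/26.5 = 14.64, so d₂ = 0.480 × √14.64 = 1.837 m.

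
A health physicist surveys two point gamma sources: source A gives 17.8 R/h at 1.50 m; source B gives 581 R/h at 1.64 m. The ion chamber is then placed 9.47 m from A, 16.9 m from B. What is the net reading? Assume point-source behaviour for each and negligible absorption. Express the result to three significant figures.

By superposition, sum each source's inverse-square contribution:
A: 17.8 × (1.50/9.47)² = 0.4466 R/h
B: 581 × (1.64/16.9)² = 5.471 R/h
Total = 0.4466 + 5.471 = 5.918 R/h.

5.92 R/h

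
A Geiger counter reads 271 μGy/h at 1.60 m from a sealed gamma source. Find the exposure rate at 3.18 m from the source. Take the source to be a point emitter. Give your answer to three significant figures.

68.6 μGy/h

Intensity scales as (d₁/d₂)², so the rate at 3.18 m is
(1.60/3.18)² = 0.2532, so 271 × 0.2532 = 68.62 μGy/h.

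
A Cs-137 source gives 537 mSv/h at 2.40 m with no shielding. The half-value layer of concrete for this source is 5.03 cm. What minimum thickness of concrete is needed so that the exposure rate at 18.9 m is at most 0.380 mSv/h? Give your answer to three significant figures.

At 18.9 m, distance alone gives (2.40/18.9)² = 0.01612, so 537 × 0.01612 = 8.656 mSv/h.
Further attenuation needed: 8.656/0.380 = 22.78.
n = log₂(22.78) = 4.510 half-value layers.
Thickness = 4.510 × 5.03 cm = 22.69 cm.

22.7 cm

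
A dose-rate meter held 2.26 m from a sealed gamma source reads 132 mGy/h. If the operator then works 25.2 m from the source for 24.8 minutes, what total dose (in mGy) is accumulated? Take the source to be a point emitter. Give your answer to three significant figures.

Since intensity falls as 1/r², rate at 25.2 m:
(2.26/25.2)² = 0.008043, so 132 × 0.008043 = 1.062 mGy/h.
Dose = rate × time = 1.062 mGy/h × 0.4133 h = 0.4389 mGy.

0.439 mGy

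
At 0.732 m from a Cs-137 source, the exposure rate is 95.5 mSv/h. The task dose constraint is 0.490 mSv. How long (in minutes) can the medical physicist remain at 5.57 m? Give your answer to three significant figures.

Since intensity falls as 1/r², rate at 5.57 m:
(0.732/5.57)² = 0.01727, so 95.5 × 0.01727 = 1.649 mSv/h.
Stay time = 0.490 mSv ÷ 1.649 mSv/h = 0.2971 h = 17.83 min.

17.8 min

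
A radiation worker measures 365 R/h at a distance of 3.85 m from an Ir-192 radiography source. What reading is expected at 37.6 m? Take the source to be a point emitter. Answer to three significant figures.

3.83 R/h

Intensity scales as (d₁/d₂)², so the rate at 37.6 m is
365 × (3.85/37.6)² = 365 × 0.01048 = 3.825 R/h.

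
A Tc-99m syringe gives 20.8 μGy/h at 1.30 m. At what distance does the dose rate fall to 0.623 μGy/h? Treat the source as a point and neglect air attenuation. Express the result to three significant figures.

By the inverse-square law, d₂ = d₁·√(I₁/I₂).
I₁/I₂ = 20.8/0.623 = 33.39, so d₂ = 1.30 × √33.39 = 7.512 m.

7.51 m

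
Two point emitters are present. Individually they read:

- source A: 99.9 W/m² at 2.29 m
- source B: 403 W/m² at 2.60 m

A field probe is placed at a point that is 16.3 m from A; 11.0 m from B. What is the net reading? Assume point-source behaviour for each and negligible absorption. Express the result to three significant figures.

24.5 W/m²

Each source contributes Iᵢ·(dᵢ/rᵢ)²; contributions add.
A: 99.9 × (2.29/16.3)² = 1.972 W/m²
B: 403 × (2.60/11.0)² = 22.51 W/m²
Total = 1.972 + 22.51 = 24.48 W/m².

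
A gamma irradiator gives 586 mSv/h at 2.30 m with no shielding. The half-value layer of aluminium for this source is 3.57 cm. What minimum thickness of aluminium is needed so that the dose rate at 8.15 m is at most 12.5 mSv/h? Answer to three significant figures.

6.79 cm

At 8.15 m, distance alone gives 586 × (2.30/8.15)² = 586 × 0.07964 = 46.67 mSv/h.
Further attenuation needed: 46.67/12.5 = 3.734.
n = log₂(3.734) = 1.901 half-value layers.
Thickness = 1.901 × 3.57 cm = 6.787 cm.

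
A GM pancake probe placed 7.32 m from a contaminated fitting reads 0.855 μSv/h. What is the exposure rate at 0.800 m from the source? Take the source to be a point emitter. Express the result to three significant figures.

Using I₁d₁² = I₂d₂², scaling from 7.32 m to 0.800 m:
(7.32/0.800)² = 83.72, so 0.855 × 83.72 = 71.58 μSv/h.

71.6 μSv/h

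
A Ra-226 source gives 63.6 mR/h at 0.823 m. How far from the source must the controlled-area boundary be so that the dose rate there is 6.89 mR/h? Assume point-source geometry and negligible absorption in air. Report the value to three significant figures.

2.50 m

Intensity scales as (d₁/d₂)², so d₂ = d₁·√(I₁/I₂).
I₁/I₂ = 63.6/6.89 = 9.231, so d₂ = 0.823 × √9.231 = 2.500 m.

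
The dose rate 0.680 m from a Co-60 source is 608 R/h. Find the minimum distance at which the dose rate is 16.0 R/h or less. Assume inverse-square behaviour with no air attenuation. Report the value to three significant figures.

4.19 m

Intensity scales as (d₁/d₂)², so d₂ = d₁·√(I₁/I₂).
I₁/I₂ = 608/16.0 = 38.00, so d₂ = 0.680 × √38.00 = 4.192 m.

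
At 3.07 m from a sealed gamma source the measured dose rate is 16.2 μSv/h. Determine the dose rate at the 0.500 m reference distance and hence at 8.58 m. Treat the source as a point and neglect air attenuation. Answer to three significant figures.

611 μSv/h; 2.07 μSv/h

Using I₁d₁² = I₂d₂²,
At 0.500 m: 16.2 × (3.07/0.500)² = 16.2 × 37.70 = 610.7 μSv/h
At 8.58 m: (0.500/8.58)² = 0.003396, so 610.7 × 0.003396 = 2.074 μSv/h.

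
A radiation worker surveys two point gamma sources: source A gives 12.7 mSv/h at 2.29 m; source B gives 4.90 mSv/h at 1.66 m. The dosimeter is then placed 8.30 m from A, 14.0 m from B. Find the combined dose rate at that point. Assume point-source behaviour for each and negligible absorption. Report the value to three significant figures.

1.04 mSv/h

Each source contributes Iᵢ·(dᵢ/rᵢ)²; contributions add.
A: 12.7 × (2.29/8.30)² = 0.9668 mSv/h
B: 4.90 × (1.66/14.0)² = 0.06889 mSv/h
Total = 0.9668 + 0.06889 = 1.036 mSv/h.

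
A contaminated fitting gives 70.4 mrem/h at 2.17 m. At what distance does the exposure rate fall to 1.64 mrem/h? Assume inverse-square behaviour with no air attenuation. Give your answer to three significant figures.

Since intensity falls as 1/r², d₂ = d₁·√(I₁/I₂).
I₁/I₂ = 70.4/1.64 = 42.93, so d₂ = 2.17 × √42.93 = 14.22 m.

14.2 m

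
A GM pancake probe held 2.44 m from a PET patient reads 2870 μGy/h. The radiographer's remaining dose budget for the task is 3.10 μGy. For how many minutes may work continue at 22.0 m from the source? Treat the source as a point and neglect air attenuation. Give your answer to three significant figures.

5.27 min

Intensity scales as (d₁/d₂)², so rate at 22.0 m:
2870 × (2.44/22.0)² = 2870 × 0.01230 = 35.30 μGy/h.
Stay time = 3.10 μGy ÷ 35.30 μGy/h = 0.08782 h = 5.269 min.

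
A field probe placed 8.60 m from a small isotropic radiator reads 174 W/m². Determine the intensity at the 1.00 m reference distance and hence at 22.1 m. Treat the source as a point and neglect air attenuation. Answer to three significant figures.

12900 W/m²; 26.3 W/m²

Using I₁d₁² = I₂d₂²,
At 1.00 m: 174 × (8.60/1.00)² = 174 × 73.96 = 12870 W/m²
At 22.1 m: (1.00/22.1)² = 0.002047, so 12870 × 0.002047 = 26.34 W/m².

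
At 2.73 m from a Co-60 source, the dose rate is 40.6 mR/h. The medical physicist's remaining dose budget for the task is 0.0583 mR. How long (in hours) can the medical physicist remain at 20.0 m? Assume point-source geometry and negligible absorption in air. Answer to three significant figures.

Using I₁d₁² = I₂d₂², rate at 20.0 m:
40.6 × (2.73/20.0)² = 40.6 × 0.01863 = 0.7564 mR/h.
Stay time = 0.0583 mR ÷ 0.7564 mR/h = 0.07708 h.

0.0771 h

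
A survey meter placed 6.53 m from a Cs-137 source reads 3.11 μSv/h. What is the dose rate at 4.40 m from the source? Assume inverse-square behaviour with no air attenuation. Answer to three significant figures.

6.85 μSv/h

Using I₁d₁² = I₂d₂², scaling from 6.53 m to 4.40 m:
(6.53/4.40)² = 2.203, so 3.11 × 2.203 = 6.851 μSv/h.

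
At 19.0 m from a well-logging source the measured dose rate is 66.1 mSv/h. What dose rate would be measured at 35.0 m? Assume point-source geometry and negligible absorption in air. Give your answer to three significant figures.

Applying the 1/r² law, scaling from 19.0 m to 35.0 m:
(19.0/35.0)² = 0.2947, so 66.1 × 0.2947 = 19.48 mSv/h.

19.5 mSv/h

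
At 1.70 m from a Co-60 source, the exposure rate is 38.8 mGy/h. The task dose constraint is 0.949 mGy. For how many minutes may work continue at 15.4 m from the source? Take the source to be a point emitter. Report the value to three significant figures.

120 min

Applying the 1/r² law, rate at 15.4 m:
(1.70/15.4)² = 0.01219, so 38.8 × 0.01219 = 0.4730 mGy/h.
Stay time = 0.949 mGy ÷ 0.4730 mGy/h = 2.006 h = 120.4 min.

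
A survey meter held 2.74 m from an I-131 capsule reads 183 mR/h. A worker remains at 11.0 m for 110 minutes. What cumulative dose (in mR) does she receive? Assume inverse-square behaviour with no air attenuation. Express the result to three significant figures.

Since intensity falls as 1/r², rate at 11.0 m:
(2.74/11.0)² = 0.06205, so 183 × 0.06205 = 11.36 mR/h.
Dose = rate × time = 11.36 mR/h × 1.833 h = 20.82 mR.

20.8 mR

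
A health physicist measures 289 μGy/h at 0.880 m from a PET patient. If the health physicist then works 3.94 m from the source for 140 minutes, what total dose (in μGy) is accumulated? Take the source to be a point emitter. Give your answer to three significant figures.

Since intensity falls as 1/r², rate at 3.94 m:
289 × (0.880/3.94)² = 289 × 0.04989 = 14.42 μGy/h.
Dose = rate × time = 14.42 μGy/h × 2.333 h = 33.64 μGy.

33.6 μGy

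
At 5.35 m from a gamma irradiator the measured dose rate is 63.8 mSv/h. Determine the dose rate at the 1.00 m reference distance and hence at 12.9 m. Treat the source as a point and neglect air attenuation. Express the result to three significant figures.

Applying the 1/r² law,
At 1.00 m: (5.35/1.00)² = 28.62, so 63.8 × 28.62 = 1826 mSv/h
At 12.9 m: 1826 × (1.00/12.9)² = 1826 × 0.006009 = 10.97 mSv/h.

1830 mSv/h; 11.0 mSv/h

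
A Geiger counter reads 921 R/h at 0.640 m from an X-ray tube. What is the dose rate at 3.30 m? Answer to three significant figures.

34.6 R/h

By the inverse-square law, the rate at 3.30 m is
(0.640/3.30)² = 0.03761, so 921 × 0.03761 = 34.64 R/h.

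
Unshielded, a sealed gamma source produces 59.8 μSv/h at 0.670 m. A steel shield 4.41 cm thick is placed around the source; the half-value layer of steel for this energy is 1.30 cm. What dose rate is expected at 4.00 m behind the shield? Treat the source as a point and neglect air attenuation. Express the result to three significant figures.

0.160 μSv/h

Distance alone: (0.670/4.00)² = 0.02806, so 59.8 × 0.02806 = 1.678 μSv/h.
Shield: 4.41/1.30 = 3.392 half-value layers → attenuation 2^(−3.392) = 0.09526.
Combined: 1.678 × 0.09526 = 0.1598 μSv/h.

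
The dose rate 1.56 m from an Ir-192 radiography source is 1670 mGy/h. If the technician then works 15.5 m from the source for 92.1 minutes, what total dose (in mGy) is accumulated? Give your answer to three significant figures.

26.0 mGy

Intensity scales as (d₁/d₂)², so rate at 15.5 m:
1670 × (1.56/15.5)² = 1670 × 0.01013 = 16.92 mGy/h.
Dose = rate × time = 16.92 mGy/h × 1.535 h = 25.97 mGy.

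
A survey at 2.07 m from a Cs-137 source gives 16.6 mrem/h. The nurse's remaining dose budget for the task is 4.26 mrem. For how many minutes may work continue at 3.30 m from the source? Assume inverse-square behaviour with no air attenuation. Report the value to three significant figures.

By the inverse-square law, rate at 3.30 m:
16.6 × (2.07/3.30)² = 16.6 × 0.3935 = 6.532 mrem/h.
Stay time = 4.26 mrem ÷ 6.532 mrem/h = 0.6522 h = 39.13 min.

39.1 min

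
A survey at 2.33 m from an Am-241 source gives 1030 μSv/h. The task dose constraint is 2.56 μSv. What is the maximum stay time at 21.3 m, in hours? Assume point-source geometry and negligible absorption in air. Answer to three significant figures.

Since intensity falls as 1/r², rate at 21.3 m:
1030 × (2.33/21.3)² = 1030 × 0.01197 = 12.33 μSv/h.
Stay time = 2.56 μSv ÷ 12.33 μSv/h = 0.2076 h.

0.208 h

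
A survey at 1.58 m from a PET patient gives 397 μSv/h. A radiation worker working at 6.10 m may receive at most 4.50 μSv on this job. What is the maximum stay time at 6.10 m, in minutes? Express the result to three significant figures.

10.1 min

Using I₁d₁² = I₂d₂², rate at 6.10 m:
(1.58/6.10)² = 0.06709, so 397 × 0.06709 = 26.63 μSv/h.
Stay time = 4.50 μSv ÷ 26.63 μSv/h = 0.1690 h = 10.14 min.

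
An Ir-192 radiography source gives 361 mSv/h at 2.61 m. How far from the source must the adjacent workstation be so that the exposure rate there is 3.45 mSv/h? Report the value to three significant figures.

Using I₁d₁² = I₂d₂², d₂ = d₁·√(I₁/I₂).
I₁/I₂ = 361/3.45 = 104.6, so d₂ = 2.61 × √104.6 = 26.69 m.

26.7 m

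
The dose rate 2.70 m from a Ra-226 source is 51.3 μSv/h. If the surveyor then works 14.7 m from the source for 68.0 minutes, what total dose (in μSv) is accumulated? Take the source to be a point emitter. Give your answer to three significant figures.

Applying the 1/r² law, rate at 14.7 m:
51.3 × (2.70/14.7)² = 51.3 × 0.03374 = 1.731 μSv/h.
Dose = rate × time = 1.731 μSv/h × 1.133 h = 1.961 μSv.

1.96 μSv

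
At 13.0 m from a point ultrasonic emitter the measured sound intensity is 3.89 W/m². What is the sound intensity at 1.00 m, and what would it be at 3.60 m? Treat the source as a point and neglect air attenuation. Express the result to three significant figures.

By the inverse-square law,
At 1.00 m: 3.89 × (13.0/1.00)² = 3.89 × 169.0 = 657.4 W/m²
At 3.60 m: (1.00/3.60)² = 0.07716, so 657.4 × 0.07716 = 50.72 W/m².

657 W/m²; 50.7 W/m²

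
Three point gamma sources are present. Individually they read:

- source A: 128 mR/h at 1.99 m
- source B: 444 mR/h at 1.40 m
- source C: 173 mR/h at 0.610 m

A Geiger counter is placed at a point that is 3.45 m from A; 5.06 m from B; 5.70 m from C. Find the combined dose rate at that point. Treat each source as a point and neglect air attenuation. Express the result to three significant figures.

Each source contributes Iᵢ·(dᵢ/rᵢ)²; contributions add.
A: 128 × (1.99/3.45)² = 42.59 mR/h
B: 444 × (1.40/5.06)² = 33.99 mR/h
C: 173 × (0.610/5.70)² = 1.981 mR/h
Total = 42.59 + 33.99 + 1.981 = 78.56 mR/h.

78.6 mR/h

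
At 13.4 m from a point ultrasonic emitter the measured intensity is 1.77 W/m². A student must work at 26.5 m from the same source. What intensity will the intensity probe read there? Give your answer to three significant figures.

Using I₁d₁² = I₂d₂², scaling from 13.4 m to 26.5 m:
(13.4/26.5)² = 0.2557, so 1.77 × 0.2557 = 0.4526 W/m².

0.453 W/m²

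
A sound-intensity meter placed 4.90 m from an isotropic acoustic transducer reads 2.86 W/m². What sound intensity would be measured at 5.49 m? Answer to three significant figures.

Intensity scales as (d₁/d₂)², so scaling from 4.90 m to 5.49 m:
2.86 × (4.90/5.49)² = 2.86 × 0.7966 = 2.278 W/m².

2.28 W/m²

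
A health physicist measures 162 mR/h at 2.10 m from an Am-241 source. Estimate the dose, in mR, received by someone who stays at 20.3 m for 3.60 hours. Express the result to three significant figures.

6.24 mR

Applying the 1/r² law, rate at 20.3 m:
(2.10/20.3)² = 0.01070, so 162 × 0.01070 = 1.733 mR/h.
Dose = rate × time = 1.733 mR/h × 3.600 h = 6.239 mR.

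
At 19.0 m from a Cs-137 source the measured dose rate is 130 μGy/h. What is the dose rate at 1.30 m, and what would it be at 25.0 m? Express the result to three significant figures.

27800 μGy/h; 75.1 μGy/h

Since intensity falls as 1/r²,
At 1.30 m: (19.0/1.30)² = 213.6, so 130 × 213.6 = 27770 μGy/h
At 25.0 m: (1.30/25.0)² = 0.002704, so 27770 × 0.002704 = 75.09 μGy/h.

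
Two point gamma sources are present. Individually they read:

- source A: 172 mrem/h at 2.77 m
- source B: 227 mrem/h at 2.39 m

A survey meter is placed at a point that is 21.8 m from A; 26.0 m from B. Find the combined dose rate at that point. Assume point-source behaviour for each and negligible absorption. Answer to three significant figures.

4.70 mrem/h

Each source contributes Iᵢ·(dᵢ/rᵢ)²; contributions add.
A: 172 × (2.77/21.8)² = 2.777 mrem/h
B: 227 × (2.39/26.0)² = 1.918 mrem/h
Total = 2.777 + 1.918 = 4.695 mrem/h.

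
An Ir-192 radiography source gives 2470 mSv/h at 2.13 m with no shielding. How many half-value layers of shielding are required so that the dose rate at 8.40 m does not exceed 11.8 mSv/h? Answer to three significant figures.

At 8.40 m, distance alone gives 2470 × (2.13/8.40)² = 2470 × 0.06430 = 158.8 mSv/h.
Further attenuation needed: 158.8/11.8 = 13.46.
n = log₂(13.46) = 3.751 half-value layers.

3.75 half-value layers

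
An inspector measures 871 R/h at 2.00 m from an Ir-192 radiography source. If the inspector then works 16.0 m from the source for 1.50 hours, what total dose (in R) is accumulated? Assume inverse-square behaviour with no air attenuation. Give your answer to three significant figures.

Using I₁d₁² = I₂d₂², rate at 16.0 m:
(2.00/16.0)² = 0.01562, so 871 × 0.01562 = 13.61 R/h.
Dose = rate × time = 13.61 R/h × 1.500 h = 20.41 R.

20.4 R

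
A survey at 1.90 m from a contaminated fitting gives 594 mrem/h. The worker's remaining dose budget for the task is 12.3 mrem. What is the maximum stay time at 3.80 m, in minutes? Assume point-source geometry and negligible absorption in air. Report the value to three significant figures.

4.97 min

Intensity scales as (d₁/d₂)², so rate at 3.80 m:
(1.90/3.80)² = 0.2500, so 594 × 0.2500 = 148.5 mrem/h.
Stay time = 12.3 mrem ÷ 148.5 mrem/h = 0.08283 h = 4.970 min.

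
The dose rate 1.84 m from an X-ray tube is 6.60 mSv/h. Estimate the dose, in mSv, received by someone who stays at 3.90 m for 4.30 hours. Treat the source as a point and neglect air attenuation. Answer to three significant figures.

6.32 mSv

Intensity scales as (d₁/d₂)², so rate at 3.90 m:
(1.84/3.90)² = 0.2226, so 6.60 × 0.2226 = 1.469 mSv/h.
Dose = rate × time = 1.469 mSv/h × 4.300 h = 6.317 mSv.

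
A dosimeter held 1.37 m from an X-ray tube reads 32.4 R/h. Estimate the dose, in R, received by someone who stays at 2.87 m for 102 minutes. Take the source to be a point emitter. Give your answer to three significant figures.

12.6 R

Intensity scales as (d₁/d₂)², so rate at 2.87 m:
(1.37/2.87)² = 0.2279, so 32.4 × 0.2279 = 7.384 R/h.
Dose = rate × time = 7.384 R/h × 1.700 h = 12.55 R.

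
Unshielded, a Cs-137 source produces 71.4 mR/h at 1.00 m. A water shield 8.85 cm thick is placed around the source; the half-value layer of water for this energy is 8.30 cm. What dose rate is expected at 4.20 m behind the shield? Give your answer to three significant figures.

1.93 mR/h

Distance alone: 71.4 × (1.00/4.20)² = 71.4 × 0.05669 = 4.048 mR/h.
Shield: 8.85/8.30 = 1.066 half-value layers → attenuation 2^(−1.066) = 0.4776.
Combined: 4.048 × 0.4776 = 1.933 mR/h.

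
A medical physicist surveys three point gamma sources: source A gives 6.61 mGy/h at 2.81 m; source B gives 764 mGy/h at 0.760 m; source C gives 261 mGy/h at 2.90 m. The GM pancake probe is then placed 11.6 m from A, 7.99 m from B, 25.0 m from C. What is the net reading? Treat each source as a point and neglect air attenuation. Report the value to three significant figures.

10.8 mGy/h

Each source contributes Iᵢ·(dᵢ/rᵢ)²; contributions add.
A: 6.61 × (2.81/11.6)² = 0.3879 mGy/h
B: 764 × (0.760/7.99)² = 6.912 mGy/h
C: 261 × (2.90/25.0)² = 3.512 mGy/h
Total = 0.3879 + 6.912 + 3.512 = 10.81 mGy/h.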